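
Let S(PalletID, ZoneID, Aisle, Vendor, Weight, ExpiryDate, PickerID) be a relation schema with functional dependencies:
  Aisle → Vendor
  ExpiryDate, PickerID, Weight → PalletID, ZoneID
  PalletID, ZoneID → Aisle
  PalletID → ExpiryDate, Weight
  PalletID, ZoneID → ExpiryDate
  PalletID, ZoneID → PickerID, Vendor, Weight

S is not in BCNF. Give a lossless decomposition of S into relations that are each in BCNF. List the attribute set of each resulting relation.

Candidate keys of the original relation: {ExpiryDate, PickerID, Weight}, {PalletID, PickerID}, {PalletID, ZoneID}.
In {Aisle, ExpiryDate, PalletID, PickerID, Vendor, Weight, ZoneID}, {Aisle} is not a superkey ({Aisle}⁺ restricted to this set is {Aisle, Vendor}), so split on Aisle → Vendor into {Aisle, Vendor} and {Aisle, ExpiryDate, PalletID, PickerID, Weight, ZoneID}.
{Aisle, Vendor} is in BCNF.
In {Aisle, ExpiryDate, PalletID, PickerID, Weight, ZoneID}, {PalletID} is not a superkey ({PalletID}⁺ restricted to this set is {ExpiryDate, PalletID, Weight}), so split on PalletID → ExpiryDate, Weight into {ExpiryDate, PalletID, Weight} and {Aisle, PalletID, PickerID, ZoneID}.
{ExpiryDate, PalletID, Weight} is in BCNF.
{Aisle, PalletID, PickerID, ZoneID} is in BCNF.

{Aisle, PalletID, PickerID, ZoneID}; {Aisle, Vendor}; {ExpiryDate, PalletID, Weight}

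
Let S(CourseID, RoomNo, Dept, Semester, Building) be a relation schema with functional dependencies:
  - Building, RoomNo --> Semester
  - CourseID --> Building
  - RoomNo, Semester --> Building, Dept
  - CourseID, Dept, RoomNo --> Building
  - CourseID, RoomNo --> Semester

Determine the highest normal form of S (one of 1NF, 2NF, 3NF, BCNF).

Candidate key: {CourseID, RoomNo}. Prime attributes: {CourseID, RoomNo}.
Building, RoomNo --> Semester: {Building, RoomNo}⁺ = {Building, Dept, RoomNo, Semester}, which is not all of the attributes, so the left side is not a superkey — BCNF is violated.
Building, RoomNo --> Semester has non-prime {Semester} on the right and a non-superkey on the left, so 3NF fails.
{CourseID} is a proper subset of the key {CourseID, RoomNo}, and {CourseID}⁺ contains the non-prime attribute {Building} — a partial dependency, so 2NF is violated.

1NF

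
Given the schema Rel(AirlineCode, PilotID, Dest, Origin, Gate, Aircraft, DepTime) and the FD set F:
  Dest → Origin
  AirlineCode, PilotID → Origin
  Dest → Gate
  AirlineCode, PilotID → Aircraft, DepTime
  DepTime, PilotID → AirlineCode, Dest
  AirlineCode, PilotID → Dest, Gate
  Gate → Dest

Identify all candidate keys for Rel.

{AirlineCode, PilotID}, {DepTime, PilotID}

Attributes never on any right-hand side: {PilotID} — every candidate key must contain it.
{AirlineCode, PilotID}⁺ = {Aircraft, AirlineCode, DepTime, Dest, Gate, Origin, PilotID}, which is every attribute, so {AirlineCode, PilotID} is a candidate key.
{DepTime, PilotID}⁺ = {Aircraft, AirlineCode, DepTime, Dest, Gate, Origin, PilotID}, which is every attribute, so {DepTime, PilotID} is a candidate key.
Any other superkey properly contains one of these, so there are no further candidate keys.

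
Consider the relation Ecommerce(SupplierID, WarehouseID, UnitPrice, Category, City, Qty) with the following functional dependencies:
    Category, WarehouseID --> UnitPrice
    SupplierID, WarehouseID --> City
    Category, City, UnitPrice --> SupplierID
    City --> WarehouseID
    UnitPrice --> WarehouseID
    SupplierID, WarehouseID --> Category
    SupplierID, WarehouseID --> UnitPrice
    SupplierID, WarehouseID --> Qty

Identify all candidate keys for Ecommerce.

Closure of {Category, City} is {Category, City, Qty, SupplierID, UnitPrice, WarehouseID}, the whole schema; {Category, City} is a candidate key.
Closure of {City, SupplierID} is {Category, City, Qty, SupplierID, UnitPrice, WarehouseID}, the whole schema; {City, SupplierID} is a candidate key.
Closure of {SupplierID, UnitPrice} is {Category, City, Qty, SupplierID, UnitPrice, WarehouseID}, the whole schema; {SupplierID, UnitPrice} is a candidate key.
Closure of {SupplierID, WarehouseID} is {Category, City, Qty, SupplierID, UnitPrice, WarehouseID}, the whole schema; {SupplierID, WarehouseID} is a candidate key.
These are minimal and exhaustive — every other superkey contains one of them.

{Category, City}, {City, SupplierID}, {SupplierID, UnitPrice}, {SupplierID, WarehouseID}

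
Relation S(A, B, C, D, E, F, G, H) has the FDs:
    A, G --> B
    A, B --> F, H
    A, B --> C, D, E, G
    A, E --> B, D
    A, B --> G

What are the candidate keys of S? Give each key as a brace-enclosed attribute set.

Attributes never on any right-hand side: {A} — every candidate key must contain it.
{A, B} is a candidate key since {A, B}⁺ = {A, B, C, D, E, F, G, H} covers every attribute.
{A, E} is a candidate key since {A, E}⁺ = {A, B, C, D, E, F, G, H} covers every attribute.
{A, G} is a candidate key since {A, G}⁺ = {A, B, C, D, E, F, G, H} covers every attribute.
Any other superkey properly contains one of these, so there are no further candidate keys.

{A, B}, {A, E}, {A, G}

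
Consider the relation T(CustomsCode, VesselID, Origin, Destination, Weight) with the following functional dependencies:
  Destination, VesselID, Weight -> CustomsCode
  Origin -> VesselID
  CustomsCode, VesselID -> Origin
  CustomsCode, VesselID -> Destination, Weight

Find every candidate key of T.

{CustomsCode, Origin}, {CustomsCode, VesselID}, {Destination, Origin, Weight}, {Destination, VesselID, Weight}

{CustomsCode, Origin} is a candidate key since {CustomsCode, Origin}⁺ = {CustomsCode, Destination, Origin, VesselID, Weight} covers every attribute.
{CustomsCode, VesselID} is a candidate key since {CustomsCode, VesselID}⁺ = {CustomsCode, Destination, Origin, VesselID, Weight} covers every attribute.
{Destination, Origin, Weight} is a candidate key since {Destination, Origin, Weight}⁺ = {CustomsCode, Destination, Origin, VesselID, Weight} covers every attribute.
{Destination, VesselID, Weight} is a candidate key since {Destination, VesselID, Weight}⁺ = {CustomsCode, Destination, Origin, VesselID, Weight} covers every attribute.
These are minimal and exhaustive — every other superkey contains one of them.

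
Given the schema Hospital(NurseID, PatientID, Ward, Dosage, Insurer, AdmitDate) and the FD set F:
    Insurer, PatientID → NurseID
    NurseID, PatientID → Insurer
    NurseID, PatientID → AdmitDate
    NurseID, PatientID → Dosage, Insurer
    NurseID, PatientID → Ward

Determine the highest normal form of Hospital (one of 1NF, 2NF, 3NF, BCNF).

Candidate keys: {Insurer, PatientID}, {NurseID, PatientID}. Prime attributes: {Insurer, NurseID, PatientID}.
Each dependency's left side is a superkey — BCNF holds.

BCNF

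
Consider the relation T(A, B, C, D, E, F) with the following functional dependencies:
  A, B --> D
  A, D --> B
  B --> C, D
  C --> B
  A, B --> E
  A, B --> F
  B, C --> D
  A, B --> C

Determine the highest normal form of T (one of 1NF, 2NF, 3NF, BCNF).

Candidate keys: {A, B}, {A, C}, {A, D}. Prime attributes: {A, B, C, D}.
B --> C, D breaks BCNF: {B}⁺ = {B, C, D}, so {B} is not a superkey.
But every attribute on its right side ({C, D}) is prime, and the same holds for every other non-superkey FD, so 3NF still holds.

3NF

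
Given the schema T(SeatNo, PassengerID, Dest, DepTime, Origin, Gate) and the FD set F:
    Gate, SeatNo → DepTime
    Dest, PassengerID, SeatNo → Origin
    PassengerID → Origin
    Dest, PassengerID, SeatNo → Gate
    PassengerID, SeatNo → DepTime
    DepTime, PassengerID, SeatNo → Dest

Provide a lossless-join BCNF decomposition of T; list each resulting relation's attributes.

Candidate key of the original relation: {PassengerID, SeatNo}.
{DepTime, Dest, Gate, Origin, PassengerID, SeatNo}: {Gate, SeatNo} determines {DepTime, Gate, SeatNo} here but is not a superkey — split on Gate, SeatNo → DepTime, giving {DepTime, Gate, SeatNo} and {Dest, Gate, Origin, PassengerID, SeatNo}.
{DepTime, Gate, SeatNo}: every determinant is a superkey — BCNF.
{Dest, Gate, Origin, PassengerID, SeatNo}: {PassengerID} determines {Origin, PassengerID} here but is not a superkey — split on PassengerID → Origin, giving {Origin, PassengerID} and {Dest, Gate, PassengerID, SeatNo}.
{Origin, PassengerID}: every determinant is a superkey — BCNF.
{Dest, Gate, PassengerID, SeatNo}: every determinant is a superkey — BCNF.

{DepTime, Gate, SeatNo}; {Dest, Gate, PassengerID, SeatNo}; {Origin, PassengerID}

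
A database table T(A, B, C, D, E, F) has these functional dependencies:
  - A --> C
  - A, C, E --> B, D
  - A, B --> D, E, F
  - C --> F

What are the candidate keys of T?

{A} never appears on the right of any FD, so every key must include it.
Closure of {A, B} is {A, B, C, D, E, F}, the whole schema; {A, B} is a candidate key.
Closure of {A, E} is {A, B, C, D, E, F}, the whole schema; {A, E} is a candidate key.
No proper subset of any of these is a key, and no other minimal superkey exists.

{A, B}, {A, E}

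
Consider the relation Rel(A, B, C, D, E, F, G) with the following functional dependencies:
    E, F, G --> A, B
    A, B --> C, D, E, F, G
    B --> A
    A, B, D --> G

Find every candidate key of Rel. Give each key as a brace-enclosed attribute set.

{B}⁺ = {A, B, C, D, E, F, G} — all of the relation — so {B} is a candidate key.
{E, F, G}⁺ = {A, B, C, D, E, F, G} — all of the relation — so {E, F, G} is a candidate key.
No proper subset of any of these is a key, and no other minimal superkey exists.

{B}, {E, F, G}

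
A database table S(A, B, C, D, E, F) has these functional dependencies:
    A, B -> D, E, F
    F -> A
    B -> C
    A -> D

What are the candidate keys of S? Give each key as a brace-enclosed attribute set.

{A, B}, {B, F}

Attributes never on any right-hand side: {B} — every candidate key must contain it.
Closure of {A, B} is {A, B, C, D, E, F}, the whole schema; {A, B} is a candidate key.
Closure of {B, F} is {A, B, C, D, E, F}, the whole schema; {B, F} is a candidate key.
No proper subset of any of these is a key, and no other minimal superkey exists.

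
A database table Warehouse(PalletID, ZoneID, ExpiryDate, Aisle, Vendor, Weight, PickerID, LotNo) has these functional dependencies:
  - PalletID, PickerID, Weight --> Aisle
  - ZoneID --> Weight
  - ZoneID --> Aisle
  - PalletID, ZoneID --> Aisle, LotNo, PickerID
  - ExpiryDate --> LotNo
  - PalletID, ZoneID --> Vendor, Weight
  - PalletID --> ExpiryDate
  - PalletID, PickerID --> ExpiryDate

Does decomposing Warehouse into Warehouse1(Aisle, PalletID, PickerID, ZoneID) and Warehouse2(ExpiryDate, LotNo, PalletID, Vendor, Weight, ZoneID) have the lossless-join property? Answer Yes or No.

Yes

The shared attributes are {PalletID, ZoneID} and {PalletID, ZoneID}⁺ = {Aisle, ExpiryDate, LotNo, PalletID, PickerID, Vendor, Weight, ZoneID}.
Since Warehouse1 ⊆ {Aisle, ExpiryDate, LotNo, PalletID, PickerID, Vendor, Weight, ZoneID}, the intersection is a superkey of Warehouse1; the decomposition is lossless.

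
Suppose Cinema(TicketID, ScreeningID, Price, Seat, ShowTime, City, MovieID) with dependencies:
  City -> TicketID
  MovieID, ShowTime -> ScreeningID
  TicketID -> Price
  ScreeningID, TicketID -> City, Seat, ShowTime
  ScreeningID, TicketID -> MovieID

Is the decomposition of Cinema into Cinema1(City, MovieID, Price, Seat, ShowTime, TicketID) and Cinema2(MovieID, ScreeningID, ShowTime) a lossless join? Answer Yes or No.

Yes

The shared attributes are {MovieID, ShowTime} and {MovieID, ShowTime}⁺ = {MovieID, ScreeningID, ShowTime}.
Since Cinema2 ⊆ {MovieID, ScreeningID, ShowTime}, the intersection is a superkey of Cinema2; the decomposition is lossless.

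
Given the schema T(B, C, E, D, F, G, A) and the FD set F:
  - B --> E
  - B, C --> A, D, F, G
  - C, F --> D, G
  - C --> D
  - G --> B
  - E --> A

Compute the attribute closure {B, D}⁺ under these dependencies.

{A, B, D, E}

Start with {B, D}.
B --> E applies; add {E} → now {B, D, E}.
E --> A applies; add {A} → now {A, B, D, E}.
No further FD applies.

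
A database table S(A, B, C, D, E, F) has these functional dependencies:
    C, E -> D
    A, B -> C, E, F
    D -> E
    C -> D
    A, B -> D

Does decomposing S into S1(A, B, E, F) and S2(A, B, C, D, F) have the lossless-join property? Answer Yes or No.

Yes

The shared attributes are {A, B, F} and {A, B, F}⁺ = {A, B, C, D, E, F}.
Since S1 ⊆ {A, B, C, D, E, F}, the intersection is a superkey of S1; the decomposition is lossless.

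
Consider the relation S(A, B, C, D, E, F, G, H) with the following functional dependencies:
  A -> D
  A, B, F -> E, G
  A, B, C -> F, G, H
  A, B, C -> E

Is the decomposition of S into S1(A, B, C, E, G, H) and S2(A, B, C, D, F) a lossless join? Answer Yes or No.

Yes

S1 ∩ S2 = {A, B, C}; its closure under F is {A, B, C, D, E, F, G, H}.
S1 is contained in that closure, so S1 ∩ S2 -> S1 holds and the join is lossless.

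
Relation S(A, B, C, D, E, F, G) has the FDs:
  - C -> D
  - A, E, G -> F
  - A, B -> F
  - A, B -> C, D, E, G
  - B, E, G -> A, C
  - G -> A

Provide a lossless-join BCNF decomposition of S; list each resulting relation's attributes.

Candidate keys of the original relation: {A, B}, {B, G}.
In {A, B, C, D, E, F, G}, {C} is not a superkey ({C}⁺ restricted to this set is {C, D}), so split on C -> D into {C, D} and {A, B, C, E, F, G}.
{C, D} is in BCNF.
In {A, B, C, E, F, G}, {A, E, G} is not a superkey ({A, E, G}⁺ restricted to this set is {A, E, F, G}), so split on A, E, G -> F into {A, E, F, G} and {A, B, C, E, G}.
In {A, E, F, G}, {G} is not a superkey ({G}⁺ restricted to this set is {A, G}), so split on G -> A into {A, G} and {E, F, G}.
{A, G} is in BCNF.
{E, F, G} is in BCNF.
In {A, B, C, E, G}, {G} is not a superkey ({G}⁺ restricted to this set is {A, G}), so split on G -> A into {A, G} and {B, C, E, G}.
{A, G} is in BCNF.
{B, C, E, G} is in BCNF.

{A, G}; {B, C, E, G}; {C, D}; {E, F, G}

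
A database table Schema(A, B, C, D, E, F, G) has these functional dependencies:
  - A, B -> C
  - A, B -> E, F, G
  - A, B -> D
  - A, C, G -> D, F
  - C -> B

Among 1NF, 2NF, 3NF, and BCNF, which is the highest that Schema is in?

Candidate keys: {A, B}, {A, C}. Prime attributes: {A, B, C}.
For C -> B we have {C}⁺ = {B, C}; {C} is not a superkey, so BCNF fails.
But every attribute on its right side ({B}) is prime, and the same holds for every other non-superkey FD, so 3NF still holds.

3NF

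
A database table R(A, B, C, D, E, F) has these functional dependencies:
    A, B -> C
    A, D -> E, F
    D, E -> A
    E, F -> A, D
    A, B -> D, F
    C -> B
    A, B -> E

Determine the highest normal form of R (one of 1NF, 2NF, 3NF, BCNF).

Candidate keys: {A, B}, {A, C}, {B, D, E}, {B, E, F}, {C, D, E}, {C, E, F}. Prime attributes: {A, B, C, D, E, F}.
A, D -> E, F breaks BCNF: {A, D}⁺ = {A, D, E, F}, so {A, D} is not a superkey.
Since {E, F} ⊆ prime attributes and every other non-superkey FD also has a prime right side, the schema is in 3NF.

3NF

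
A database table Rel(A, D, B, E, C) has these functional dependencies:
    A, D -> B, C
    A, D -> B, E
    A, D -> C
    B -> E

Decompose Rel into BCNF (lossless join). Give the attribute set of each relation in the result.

{A, B, C, D}; {B, E}

Candidate key of the original relation: {A, D}.
In {A, B, C, D, E}, {B} is not a superkey ({B}⁺ restricted to this set is {B, E}), so split on B -> E into {B, E} and {A, B, C, D}.
{B, E} has no BCNF violation.
{A, B, C, D} has no BCNF violation.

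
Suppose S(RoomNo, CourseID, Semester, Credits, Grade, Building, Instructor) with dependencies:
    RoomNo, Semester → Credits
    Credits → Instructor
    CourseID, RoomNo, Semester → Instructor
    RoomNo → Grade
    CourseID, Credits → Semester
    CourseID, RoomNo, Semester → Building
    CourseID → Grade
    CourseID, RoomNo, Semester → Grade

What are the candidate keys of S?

Attributes never on any right-hand side: {CourseID, RoomNo} — every candidate key must contain all of them.
{CourseID, Credits, RoomNo}⁺ = {Building, CourseID, Credits, Grade, Instructor, RoomNo, Semester} — all of the relation — so {CourseID, Credits, RoomNo} is a candidate key.
{CourseID, RoomNo, Semester}⁺ = {Building, CourseID, Credits, Grade, Instructor, RoomNo, Semester} — all of the relation — so {CourseID, RoomNo, Semester} is a candidate key.
Any other superkey properly contains one of these, so there are no further candidate keys.

{CourseID, Credits, RoomNo}, {CourseID, RoomNo, Semester}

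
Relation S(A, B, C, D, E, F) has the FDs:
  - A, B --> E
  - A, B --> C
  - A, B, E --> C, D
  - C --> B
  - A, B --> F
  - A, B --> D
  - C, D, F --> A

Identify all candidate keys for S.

{A, B}, {A, C}, {C, D, F}

{A, B} is a candidate key since {A, B}⁺ = {A, B, C, D, E, F} covers every attribute.
{A, C} is a candidate key since {A, C}⁺ = {A, B, C, D, E, F} covers every attribute.
{C, D, F} is a candidate key since {C, D, F}⁺ = {A, B, C, D, E, F} covers every attribute.
Any other superkey properly contains one of these, so there are no further candidate keys.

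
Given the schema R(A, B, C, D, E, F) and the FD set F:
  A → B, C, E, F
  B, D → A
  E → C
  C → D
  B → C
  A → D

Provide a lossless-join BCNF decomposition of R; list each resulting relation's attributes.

{A, B, E, F}; {C, D}; {C, E}

Candidate keys of the original relation: {A}, {B}.
Within {A, B, C, D, E, F}: {E}⁺ ∩ {A, B, C, D, E, F} = {C, D, E}, not the whole set, so E → C, D violates BCNF; decompose into {C, D, E} and {A, B, E, F}.
Within {C, D, E}: {C}⁺ ∩ {C, D, E} = {C, D}, not the whole set, so C → D violates BCNF; decompose into {C, D} and {C, E}.
{C, D}: every determinant is a superkey — BCNF.
{C, E}: every determinant is a superkey — BCNF.
{A, B, E, F}: every determinant is a superkey — BCNF.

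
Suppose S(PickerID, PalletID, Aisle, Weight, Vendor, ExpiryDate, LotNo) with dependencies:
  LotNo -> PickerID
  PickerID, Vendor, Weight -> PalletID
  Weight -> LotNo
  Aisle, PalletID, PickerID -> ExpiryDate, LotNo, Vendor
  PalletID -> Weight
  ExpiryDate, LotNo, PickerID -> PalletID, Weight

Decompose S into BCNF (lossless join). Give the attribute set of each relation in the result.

Candidate keys of the original relation: {Aisle, ExpiryDate, LotNo}, {Aisle, ExpiryDate, Weight}, {Aisle, PalletID}, {Aisle, Vendor, Weight}.
{Aisle, ExpiryDate, LotNo, PalletID, PickerID, Vendor, Weight}: {LotNo} determines {LotNo, PickerID} here but is not a superkey — split on LotNo -> PickerID, giving {LotNo, PickerID} and {Aisle, ExpiryDate, LotNo, PalletID, Vendor, Weight}.
{LotNo, PickerID}: every determinant is a superkey — BCNF.
{Aisle, ExpiryDate, LotNo, PalletID, Vendor, Weight}: {Weight} determines {LotNo, Weight} here but is not a superkey — split on Weight -> LotNo, giving {LotNo, Weight} and {Aisle, ExpiryDate, PalletID, Vendor, Weight}.
{LotNo, Weight}: every determinant is a superkey — BCNF.
{Aisle, ExpiryDate, PalletID, Vendor, Weight}: {PalletID} determines {PalletID, Weight} here but is not a superkey — split on PalletID -> Weight, giving {PalletID, Weight} and {Aisle, ExpiryDate, PalletID, Vendor}.
{PalletID, Weight}: every determinant is a superkey — BCNF.
{Aisle, ExpiryDate, PalletID, Vendor}: every determinant is a superkey — BCNF.

{Aisle, ExpiryDate, PalletID, Vendor}; {LotNo, PickerID}; {LotNo, Weight}; {PalletID, Weight}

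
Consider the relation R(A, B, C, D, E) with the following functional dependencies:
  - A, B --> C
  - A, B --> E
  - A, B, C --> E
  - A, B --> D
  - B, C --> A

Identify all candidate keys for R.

{A, B}, {B, C}

No FD produces {B}, so it must be in every candidate key.
{A, B}⁺ = {A, B, C, D, E} — all of the relation — so {A, B} is a candidate key.
{B, C}⁺ = {A, B, C, D, E} — all of the relation — so {B, C} is a candidate key.
No proper subset of any of these is a key, and no other minimal superkey exists.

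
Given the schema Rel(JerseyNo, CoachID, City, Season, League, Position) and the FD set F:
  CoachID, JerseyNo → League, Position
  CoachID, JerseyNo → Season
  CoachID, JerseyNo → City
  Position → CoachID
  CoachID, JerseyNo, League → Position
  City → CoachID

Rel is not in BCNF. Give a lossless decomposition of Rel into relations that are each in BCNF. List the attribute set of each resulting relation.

Candidate keys of the original relation: {City, JerseyNo}, {CoachID, JerseyNo}, {JerseyNo, Position}.
{City, CoachID, JerseyNo, League, Position, Season}: {Position} determines {CoachID, Position} here but is not a superkey — split on Position → CoachID, giving {CoachID, Position} and {City, JerseyNo, League, Position, Season}.
{CoachID, Position} is in BCNF.
{City, JerseyNo, League, Position, Season} is in BCNF.

{City, JerseyNo, League, Position, Season}; {CoachID, Position}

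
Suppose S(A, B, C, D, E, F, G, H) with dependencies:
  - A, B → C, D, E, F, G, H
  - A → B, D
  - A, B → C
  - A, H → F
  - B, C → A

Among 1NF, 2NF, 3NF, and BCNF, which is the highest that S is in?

Candidate keys: {A}, {B, C}. Prime attributes: {A, B, C}.
Every FD has a superkey on the left, so the relation is in BCNF.

BCNF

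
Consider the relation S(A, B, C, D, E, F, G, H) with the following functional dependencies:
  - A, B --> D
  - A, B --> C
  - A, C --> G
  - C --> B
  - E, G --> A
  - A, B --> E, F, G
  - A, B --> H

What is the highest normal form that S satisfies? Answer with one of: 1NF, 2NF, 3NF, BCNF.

3NF

Candidate keys: {A, B}, {A, C}, {B, E, G}, {C, E, G}. Prime attributes: {A, B, C, E, G}.
For C --> B we have {C}⁺ = {B, C}; {C} is not a superkey, so BCNF fails.
Since {B} ⊆ prime attributes and every other non-superkey FD also has a prime right side, the schema is in 3NF.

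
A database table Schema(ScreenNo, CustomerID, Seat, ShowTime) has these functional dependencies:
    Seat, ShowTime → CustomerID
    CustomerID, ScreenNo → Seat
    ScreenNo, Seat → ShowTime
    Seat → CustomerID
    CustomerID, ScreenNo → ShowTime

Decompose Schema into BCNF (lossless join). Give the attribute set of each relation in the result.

{CustomerID, Seat}; {ScreenNo, Seat, ShowTime}

Candidate keys of the original relation: {CustomerID, ScreenNo}, {ScreenNo, Seat}.
Within {CustomerID, ScreenNo, Seat, ShowTime}: {Seat, ShowTime}⁺ ∩ {CustomerID, ScreenNo, Seat, ShowTime} = {CustomerID, Seat, ShowTime}, not the whole set, so Seat, ShowTime → CustomerID violates BCNF; decompose into {CustomerID, Seat, ShowTime} and {ScreenNo, Seat, ShowTime}.
Within {CustomerID, Seat, ShowTime}: {Seat}⁺ ∩ {CustomerID, Seat, ShowTime} = {CustomerID, Seat}, not the whole set, so Seat → CustomerID violates BCNF; decompose into {CustomerID, Seat} and {Seat, ShowTime}.
{CustomerID, Seat}: every determinant is a superkey — BCNF.
{Seat, ShowTime}: every determinant is a superkey — BCNF.
{ScreenNo, Seat, ShowTime}: every determinant is a superkey — BCNF.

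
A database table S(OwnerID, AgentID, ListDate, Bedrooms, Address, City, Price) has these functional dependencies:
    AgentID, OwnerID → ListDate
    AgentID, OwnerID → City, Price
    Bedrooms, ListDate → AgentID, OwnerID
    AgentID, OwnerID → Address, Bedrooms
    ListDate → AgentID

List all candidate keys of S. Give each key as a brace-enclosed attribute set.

{AgentID, OwnerID}, {Bedrooms, ListDate}, {ListDate, OwnerID}

{AgentID, OwnerID} is a candidate key since {AgentID, OwnerID}⁺ = {Address, AgentID, Bedrooms, City, ListDate, OwnerID, Price} covers every attribute.
{Bedrooms, ListDate} is a candidate key since {Bedrooms, ListDate}⁺ = {Address, AgentID, Bedrooms, City, ListDate, OwnerID, Price} covers every attribute.
{ListDate, OwnerID} is a candidate key since {ListDate, OwnerID}⁺ = {Address, AgentID, Bedrooms, City, ListDate, OwnerID, Price} covers every attribute.
These are minimal and exhaustive — every other superkey contains one of them.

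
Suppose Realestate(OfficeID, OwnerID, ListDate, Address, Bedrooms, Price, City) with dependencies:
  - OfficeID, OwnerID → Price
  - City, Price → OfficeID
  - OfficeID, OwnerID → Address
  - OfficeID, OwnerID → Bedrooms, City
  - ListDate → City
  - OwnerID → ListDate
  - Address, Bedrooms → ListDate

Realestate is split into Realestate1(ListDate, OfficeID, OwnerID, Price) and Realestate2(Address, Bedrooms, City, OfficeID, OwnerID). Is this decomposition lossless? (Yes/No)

The shared attributes are {OfficeID, OwnerID} and {OfficeID, OwnerID}⁺ = {Address, Bedrooms, City, ListDate, OfficeID, OwnerID, Price}.
Since Realestate1 ⊆ {Address, Bedrooms, City, ListDate, OfficeID, OwnerID, Price}, the intersection is a superkey of Realestate1; the decomposition is lossless.

Yes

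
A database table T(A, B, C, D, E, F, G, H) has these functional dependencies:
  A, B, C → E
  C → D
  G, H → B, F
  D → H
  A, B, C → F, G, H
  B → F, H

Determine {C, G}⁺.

{B, C, D, F, G, H}

Start with {C, G}.
C → D applies; add {D} → now {C, D, G}.
D → H applies; add {H} → now {C, D, G, H}.
G, H → B, F applies; add {B, F} → now {B, C, D, F, G, H}.
No further FD applies.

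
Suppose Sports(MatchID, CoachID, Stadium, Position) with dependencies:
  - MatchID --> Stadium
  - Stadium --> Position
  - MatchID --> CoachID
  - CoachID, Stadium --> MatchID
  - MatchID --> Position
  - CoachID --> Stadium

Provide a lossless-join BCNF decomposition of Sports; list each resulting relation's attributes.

{CoachID, MatchID, Stadium}; {Position, Stadium}

Candidate keys of the original relation: {CoachID}, {MatchID}.
{CoachID, MatchID, Position, Stadium}: {Stadium} determines {Position, Stadium} here but is not a superkey — split on Stadium --> Position, giving {Position, Stadium} and {CoachID, MatchID, Stadium}.
{Position, Stadium} has no BCNF violation.
{CoachID, MatchID, Stadium} has no BCNF violation.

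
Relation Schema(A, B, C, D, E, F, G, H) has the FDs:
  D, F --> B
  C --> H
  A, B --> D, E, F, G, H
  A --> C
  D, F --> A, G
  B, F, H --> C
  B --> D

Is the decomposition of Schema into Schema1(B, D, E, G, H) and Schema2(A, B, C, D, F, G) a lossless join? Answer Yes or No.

No

Schema1 ∩ Schema2 = {B, D, G}; its closure under F is {B, D, G}.
The closure covers neither Schema1 nor Schema2 entirely; the join is not lossless.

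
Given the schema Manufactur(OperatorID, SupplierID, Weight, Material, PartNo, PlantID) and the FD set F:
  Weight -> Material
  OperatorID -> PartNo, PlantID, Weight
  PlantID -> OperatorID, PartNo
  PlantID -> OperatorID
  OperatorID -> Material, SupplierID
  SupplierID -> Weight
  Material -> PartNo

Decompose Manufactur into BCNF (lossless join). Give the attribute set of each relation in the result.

Candidate keys of the original relation: {OperatorID}, {PlantID}.
In {Material, OperatorID, PartNo, PlantID, SupplierID, Weight}, {Weight} is not a superkey ({Weight}⁺ restricted to this set is {Material, PartNo, Weight}), so split on Weight -> Material, PartNo into {Material, PartNo, Weight} and {OperatorID, PlantID, SupplierID, Weight}.
In {Material, PartNo, Weight}, {Material} is not a superkey ({Material}⁺ restricted to this set is {Material, PartNo}), so split on Material -> PartNo into {Material, PartNo} and {Material, Weight}.
{Material, PartNo}: every determinant is a superkey — BCNF.
{Material, Weight}: every determinant is a superkey — BCNF.
In {OperatorID, PlantID, SupplierID, Weight}, {SupplierID} is not a superkey ({SupplierID}⁺ restricted to this set is {SupplierID, Weight}), so split on SupplierID -> Weight into {SupplierID, Weight} and {OperatorID, PlantID, SupplierID}.
{SupplierID, Weight}: every determinant is a superkey — BCNF.
{OperatorID, PlantID, SupplierID}: every determinant is a superkey — BCNF.

{Material, PartNo}; {Material, Weight}; {OperatorID, PlantID, SupplierID}; {SupplierID, Weight}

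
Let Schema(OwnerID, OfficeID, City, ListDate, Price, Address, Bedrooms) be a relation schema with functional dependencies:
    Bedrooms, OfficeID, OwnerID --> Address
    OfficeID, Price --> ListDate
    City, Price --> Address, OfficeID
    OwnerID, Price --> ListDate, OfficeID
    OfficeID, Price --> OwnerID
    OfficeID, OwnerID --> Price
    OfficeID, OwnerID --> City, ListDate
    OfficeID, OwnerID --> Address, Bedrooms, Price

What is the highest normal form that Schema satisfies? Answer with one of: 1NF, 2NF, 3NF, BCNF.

BCNF

Candidate keys: {City, Price}, {OfficeID, OwnerID}, {OfficeID, Price}, {OwnerID, Price}. Prime attributes: {City, OfficeID, OwnerID, Price}.
Every FD has a superkey on the left, so the relation is in BCNF.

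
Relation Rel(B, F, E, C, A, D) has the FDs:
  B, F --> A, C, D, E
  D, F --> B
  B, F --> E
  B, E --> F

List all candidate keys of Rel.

{B, E}, {B, F}, {D, F}

{B, E}⁺ = {A, B, C, D, E, F} — all of the relation — so {B, E} is a candidate key.
{B, F}⁺ = {A, B, C, D, E, F} — all of the relation — so {B, F} is a candidate key.
{D, F}⁺ = {A, B, C, D, E, F} — all of the relation — so {D, F} is a candidate key.
These are minimal and exhaustive — every other superkey contains one of them.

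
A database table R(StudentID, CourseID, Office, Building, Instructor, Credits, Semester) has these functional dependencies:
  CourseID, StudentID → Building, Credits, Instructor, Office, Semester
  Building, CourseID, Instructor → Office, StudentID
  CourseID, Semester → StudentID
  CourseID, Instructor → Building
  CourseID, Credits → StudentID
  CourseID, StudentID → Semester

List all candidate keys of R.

Attributes never on any right-hand side: {CourseID} — every candidate key must contain it.
Closure of {CourseID, Credits} is {Building, CourseID, Credits, Instructor, Office, Semester, StudentID}, the whole schema; {CourseID, Credits} is a candidate key.
Closure of {CourseID, Instructor} is {Building, CourseID, Credits, Instructor, Office, Semester, StudentID}, the whole schema; {CourseID, Instructor} is a candidate key.
Closure of {CourseID, Semester} is {Building, CourseID, Credits, Instructor, Office, Semester, StudentID}, the whole schema; {CourseID, Semester} is a candidate key.
Closure of {CourseID, StudentID} is {Building, CourseID, Credits, Instructor, Office, Semester, StudentID}, the whole schema; {CourseID, StudentID} is a candidate key.
No proper subset of any of these is a key, and no other minimal superkey exists.

{CourseID, Credits}, {CourseID, Instructor}, {CourseID, Semester}, {CourseID, StudentID}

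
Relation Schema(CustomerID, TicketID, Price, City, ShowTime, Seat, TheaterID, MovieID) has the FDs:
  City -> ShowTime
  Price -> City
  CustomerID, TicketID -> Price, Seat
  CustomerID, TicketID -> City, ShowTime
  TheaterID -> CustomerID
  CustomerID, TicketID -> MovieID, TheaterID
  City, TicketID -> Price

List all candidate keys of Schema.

{CustomerID, TicketID}, {TheaterID, TicketID}

Attributes never on any right-hand side: {TicketID} — every candidate key must contain it.
Closure of {CustomerID, TicketID} is {City, CustomerID, MovieID, Price, Seat, ShowTime, TheaterID, TicketID}, the whole schema; {CustomerID, TicketID} is a candidate key.
Closure of {TheaterID, TicketID} is {City, CustomerID, MovieID, Price, Seat, ShowTime, TheaterID, TicketID}, the whole schema; {TheaterID, TicketID} is a candidate key.
Any other superkey properly contains one of these, so there are no further candidate keys.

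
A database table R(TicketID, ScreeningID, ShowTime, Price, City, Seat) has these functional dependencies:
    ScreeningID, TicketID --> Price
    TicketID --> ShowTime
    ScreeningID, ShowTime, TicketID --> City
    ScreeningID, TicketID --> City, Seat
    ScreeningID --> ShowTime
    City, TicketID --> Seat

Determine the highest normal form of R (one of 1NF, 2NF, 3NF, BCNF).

Candidate key: {ScreeningID, TicketID}. Prime attributes: {ScreeningID, TicketID}.
For TicketID --> ShowTime we have {TicketID}⁺ = {ShowTime, TicketID}; {TicketID} is not a superkey, so BCNF fails.
TicketID --> ShowTime determines the non-prime attribute {ShowTime} from a non-superkey — 3NF is violated.
Since {ScreeningID} ⊂ {ScreeningID, TicketID} and {ScreeningID}⁺ ⊇ {ShowTime} with {ShowTime} non-prime, there is a partial dependency; 2NF fails.

1NF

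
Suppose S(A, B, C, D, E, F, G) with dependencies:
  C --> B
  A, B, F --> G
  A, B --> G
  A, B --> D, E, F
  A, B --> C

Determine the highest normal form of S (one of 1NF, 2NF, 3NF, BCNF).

3NF

Candidate keys: {A, B}, {A, C}. Prime attributes: {A, B, C}.
For C --> B we have {C}⁺ = {B, C}; {C} is not a superkey, so BCNF fails.
But every attribute on its right side ({B}) is prime, and the same holds for every other non-superkey FD, so 3NF still holds.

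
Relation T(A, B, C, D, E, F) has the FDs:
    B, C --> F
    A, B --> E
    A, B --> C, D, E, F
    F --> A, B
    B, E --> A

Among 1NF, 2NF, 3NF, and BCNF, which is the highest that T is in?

Candidate keys: {A, B}, {B, C}, {B, E}, {F}. Prime attributes: {A, B, C, E, F}.
Each dependency's left side is a superkey — BCNF holds.

BCNF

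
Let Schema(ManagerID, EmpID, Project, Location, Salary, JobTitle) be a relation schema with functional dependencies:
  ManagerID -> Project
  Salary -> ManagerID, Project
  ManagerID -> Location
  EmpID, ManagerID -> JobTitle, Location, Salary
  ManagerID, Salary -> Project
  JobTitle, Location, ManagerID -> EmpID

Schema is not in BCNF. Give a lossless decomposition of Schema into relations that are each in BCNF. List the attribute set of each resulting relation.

{EmpID, JobTitle, Salary}; {Location, ManagerID, Project}; {ManagerID, Salary}

Candidate keys of the original relation: {EmpID, ManagerID}, {EmpID, Salary}, {JobTitle, ManagerID}, {JobTitle, Salary}.
Within {EmpID, JobTitle, Location, ManagerID, Project, Salary}: {ManagerID}⁺ ∩ {EmpID, JobTitle, Location, ManagerID, Project, Salary} = {Location, ManagerID, Project}, not the whole set, so ManagerID -> Location, Project violates BCNF; decompose into {Location, ManagerID, Project} and {EmpID, JobTitle, ManagerID, Salary}.
{Location, ManagerID, Project} is in BCNF.
Within {EmpID, JobTitle, ManagerID, Salary}: {Salary}⁺ ∩ {EmpID, JobTitle, ManagerID, Salary} = {ManagerID, Salary}, not the whole set, so Salary -> ManagerID violates BCNF; decompose into {ManagerID, Salary} and {EmpID, JobTitle, Salary}.
{ManagerID, Salary} is in BCNF.
{EmpID, JobTitle, Salary} is in BCNF.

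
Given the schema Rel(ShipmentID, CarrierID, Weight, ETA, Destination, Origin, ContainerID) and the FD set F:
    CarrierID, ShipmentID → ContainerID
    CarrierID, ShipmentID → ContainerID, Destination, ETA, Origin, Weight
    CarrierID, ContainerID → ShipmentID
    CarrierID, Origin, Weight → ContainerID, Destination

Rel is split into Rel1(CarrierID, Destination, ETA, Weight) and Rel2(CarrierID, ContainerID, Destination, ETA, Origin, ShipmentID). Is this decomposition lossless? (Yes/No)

No

Rel1 ∩ Rel2 = {CarrierID, Destination, ETA}; its closure under F is {CarrierID, Destination, ETA}.
Rel1 ⊄ {CarrierID, Destination, ETA} and Rel2 ⊄ {CarrierID, Destination, ETA}, so the split is lossy.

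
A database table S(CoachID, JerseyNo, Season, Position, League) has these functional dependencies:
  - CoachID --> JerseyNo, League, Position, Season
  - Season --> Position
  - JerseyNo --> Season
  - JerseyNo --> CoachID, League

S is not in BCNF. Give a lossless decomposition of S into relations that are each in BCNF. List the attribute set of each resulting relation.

Candidate keys of the original relation: {CoachID}, {JerseyNo}.
Within {CoachID, JerseyNo, League, Position, Season}: {Season}⁺ ∩ {CoachID, JerseyNo, League, Position, Season} = {Position, Season}, not the whole set, so Season --> Position violates BCNF; decompose into {Position, Season} and {CoachID, JerseyNo, League, Season}.
{Position, Season} is in BCNF.
{CoachID, JerseyNo, League, Season} is in BCNF.

{CoachID, JerseyNo, League, Season}; {Position, Season}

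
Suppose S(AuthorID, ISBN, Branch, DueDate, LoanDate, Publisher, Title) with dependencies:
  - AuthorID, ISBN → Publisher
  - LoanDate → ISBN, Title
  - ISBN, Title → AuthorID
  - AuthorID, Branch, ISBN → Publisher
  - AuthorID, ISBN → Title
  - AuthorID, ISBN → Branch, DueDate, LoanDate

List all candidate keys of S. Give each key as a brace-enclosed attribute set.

{LoanDate}⁺ = {AuthorID, Branch, DueDate, ISBN, LoanDate, Publisher, Title} — all of the relation — so {LoanDate} is a candidate key.
{AuthorID, ISBN}⁺ = {AuthorID, Branch, DueDate, ISBN, LoanDate, Publisher, Title} — all of the relation — so {AuthorID, ISBN} is a candidate key.
{ISBN, Title}⁺ = {AuthorID, Branch, DueDate, ISBN, LoanDate, Publisher, Title} — all of the relation — so {ISBN, Title} is a candidate key.
No proper subset of any of these is a key, and no other minimal superkey exists.

{AuthorID, ISBN}, {ISBN, Title}, {LoanDate}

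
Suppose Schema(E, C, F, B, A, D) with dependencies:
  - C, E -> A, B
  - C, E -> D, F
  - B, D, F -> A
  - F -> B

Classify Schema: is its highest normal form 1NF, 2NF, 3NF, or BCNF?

Candidate key: {C, E}. Prime attributes: {C, E}.
For B, D, F -> A we have {B, D, F}⁺ = {A, B, D, F}; {B, D, F} is not a superkey, so BCNF fails.
Because {A} is non-prime and the left side of B, D, F -> A is not a superkey, the relation is not in 3NF.
Checking every proper subset of each key, none determines a non-prime attribute — 2NF is satisfied.

2NF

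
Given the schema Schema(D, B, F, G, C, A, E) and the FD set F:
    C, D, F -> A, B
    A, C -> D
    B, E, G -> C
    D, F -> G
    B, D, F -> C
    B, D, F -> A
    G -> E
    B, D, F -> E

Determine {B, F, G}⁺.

Start with {B, F, G}.
G -> E applies; add {E} → now {B, E, F, G}.
B, E, G -> C applies; add {C} → now {B, C, E, F, G}.
No further FD applies.

{B, C, E, F, G}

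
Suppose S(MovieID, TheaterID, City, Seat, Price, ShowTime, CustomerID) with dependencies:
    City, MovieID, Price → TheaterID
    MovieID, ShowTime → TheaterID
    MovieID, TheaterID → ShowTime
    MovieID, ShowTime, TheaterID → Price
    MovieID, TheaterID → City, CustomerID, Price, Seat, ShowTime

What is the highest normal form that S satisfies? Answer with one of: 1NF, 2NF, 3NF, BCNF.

BCNF

Candidate keys: {City, MovieID, Price}, {MovieID, ShowTime}, {MovieID, TheaterID}. Prime attributes: {City, MovieID, Price, ShowTime, TheaterID}.
Every FD has a superkey on the left, so the relation is in BCNF.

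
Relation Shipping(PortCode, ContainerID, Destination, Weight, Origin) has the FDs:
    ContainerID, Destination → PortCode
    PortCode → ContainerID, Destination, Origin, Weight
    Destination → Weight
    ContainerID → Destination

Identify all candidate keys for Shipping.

{ContainerID}, {PortCode}

{ContainerID}⁺ = {ContainerID, Destination, Origin, PortCode, Weight}, which is every attribute, so {ContainerID} is a candidate key.
{PortCode}⁺ = {ContainerID, Destination, Origin, PortCode, Weight}, which is every attribute, so {PortCode} is a candidate key.
Any other superkey properly contains one of these, so there are no further candidate keys.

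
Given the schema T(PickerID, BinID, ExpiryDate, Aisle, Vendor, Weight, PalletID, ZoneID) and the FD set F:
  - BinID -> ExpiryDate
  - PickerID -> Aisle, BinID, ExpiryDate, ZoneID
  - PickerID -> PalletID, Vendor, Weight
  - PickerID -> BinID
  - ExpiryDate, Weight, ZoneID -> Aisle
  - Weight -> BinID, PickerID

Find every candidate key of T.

{PickerID}, {Weight}

{PickerID}⁺ = {Aisle, BinID, ExpiryDate, PalletID, PickerID, Vendor, Weight, ZoneID}, which is every attribute, so {PickerID} is a candidate key.
{Weight}⁺ = {Aisle, BinID, ExpiryDate, PalletID, PickerID, Vendor, Weight, ZoneID}, which is every attribute, so {Weight} is a candidate key.
No proper subset of any of these is a key, and no other minimal superkey exists.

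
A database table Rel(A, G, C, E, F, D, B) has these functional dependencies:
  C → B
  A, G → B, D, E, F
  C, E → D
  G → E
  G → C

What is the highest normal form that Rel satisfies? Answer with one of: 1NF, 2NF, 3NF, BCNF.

Candidate key: {A, G}. Prime attributes: {A, G}.
C → B breaks BCNF: {C}⁺ = {B, C}, so {C} is not a superkey.
C → B has non-prime {B} on the right and a non-superkey on the left, so 3NF fails.
{G} is a proper subset of the key {A, G}, and {G}⁺ contains the non-prime attributes {B, C, D, E} — a partial dependency, so 2NF is violated.

1NF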